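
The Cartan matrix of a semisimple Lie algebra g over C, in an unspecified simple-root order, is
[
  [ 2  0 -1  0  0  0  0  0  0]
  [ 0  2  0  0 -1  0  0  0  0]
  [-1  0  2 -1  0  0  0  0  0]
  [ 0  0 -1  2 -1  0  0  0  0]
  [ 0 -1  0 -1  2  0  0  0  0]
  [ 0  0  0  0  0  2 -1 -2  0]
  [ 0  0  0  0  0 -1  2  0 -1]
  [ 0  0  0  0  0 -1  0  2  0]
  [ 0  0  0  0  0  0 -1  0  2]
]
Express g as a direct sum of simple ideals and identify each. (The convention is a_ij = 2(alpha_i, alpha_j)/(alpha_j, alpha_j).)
The diagram associated to this matrix has two connected components: the simple roots {alpha_1, alpha_2, alpha_3, alpha_4, alpha_5} form a chain of 5 nodes with single edges (A_5), and {alpha_6, alpha_7, alpha_8, alpha_9} form a chain of 4 nodes with a double edge at one end; the terminal node there is the unique short simple root (B_4). A semisimple Lie algebra decomposes uniquely as the direct sum of simple ideals, one per connected component of its Dynkin diagram, so g ≅ A_5 ⊕ B_4 (dimension 35 + 36 = 71).

A5 ⊕ B4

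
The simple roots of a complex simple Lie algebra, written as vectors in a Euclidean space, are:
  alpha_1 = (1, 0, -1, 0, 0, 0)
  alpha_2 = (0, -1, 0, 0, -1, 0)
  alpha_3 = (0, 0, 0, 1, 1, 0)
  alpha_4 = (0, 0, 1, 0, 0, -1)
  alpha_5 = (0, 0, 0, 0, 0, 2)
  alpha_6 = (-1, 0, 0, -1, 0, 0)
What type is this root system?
Compute the Cartan integers a_ij = 2(alpha_i, alpha_j)/(alpha_j, alpha_j); the resulting 6x6 Cartan matrix is
[[2, 0, 0, -1, 0, -1], [0, 2, -1, 0, 0, 0], [0, -1, 2, 0, 0, -1], [-1, 0, 0, 2, -1, 0], [0, 0, 0, -2, 2, 0], [-1, 0, -1, 0, 0, 2]].
The roots have two lengths (squared-length ratio 2:1); the short ones are alpha_{1,2,3,4,6}. The associated Dynkin diagram is a chain of 6 nodes with a double edge at one end; the terminal node there is the unique long simple root (C_6), so the type is C_6 (the algebra sp(12)).

C_6 (sp(12))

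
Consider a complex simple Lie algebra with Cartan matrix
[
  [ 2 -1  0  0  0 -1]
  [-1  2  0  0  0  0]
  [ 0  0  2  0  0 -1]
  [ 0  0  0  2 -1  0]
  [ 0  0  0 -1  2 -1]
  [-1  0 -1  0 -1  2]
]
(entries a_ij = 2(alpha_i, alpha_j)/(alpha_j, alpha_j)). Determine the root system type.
E_6

The matrix has rank 6 with 2's on the diagonal. Reading the off-diagonal entries as Dynkin edges (a single edge where a_ij = a_ji = -1; a double or triple edge where a_ij * a_ji = 2 or 3), the diagram is a chain of 5 nodes with one extra node attached to the third node from one end (E_6). One simple-root ordering that puts it in standard form is (alpha_4, alpha_3, alpha_5, alpha_6, alpha_1, alpha_2). So the algebra is type E_6.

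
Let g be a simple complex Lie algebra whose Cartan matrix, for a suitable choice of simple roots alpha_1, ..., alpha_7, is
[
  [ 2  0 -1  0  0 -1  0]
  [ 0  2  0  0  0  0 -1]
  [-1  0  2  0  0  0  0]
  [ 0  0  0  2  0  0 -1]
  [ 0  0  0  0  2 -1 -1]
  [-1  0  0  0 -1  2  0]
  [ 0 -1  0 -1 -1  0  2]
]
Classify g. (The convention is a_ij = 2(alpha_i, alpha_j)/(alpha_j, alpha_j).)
D7

The matrix has rank 7 with 2's on the diagonal. Reading the off-diagonal entries as Dynkin edges (a single edge where a_ij = a_ji = -1; a double or triple edge where a_ij * a_ji = 2 or 3), the diagram is a chain of 5 nodes with a fork of two nodes at one end (D_7). One simple-root ordering that puts it in standard form is (alpha_3, alpha_1, alpha_6, alpha_5, alpha_7, alpha_4, alpha_2). So the algebra is type D_7, i.e. so(14).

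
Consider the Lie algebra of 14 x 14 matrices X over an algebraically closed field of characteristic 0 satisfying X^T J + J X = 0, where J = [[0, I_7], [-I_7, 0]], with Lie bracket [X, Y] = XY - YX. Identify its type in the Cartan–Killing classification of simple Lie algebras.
This is sp(14), which has dimension 14(14+1)/2 = 105 and rank 14/2 = 7. In the classification of classical Lie algebras, the symplectic algebra sp(2n) has type C_n; here n = 7, so the Dynkin diagram is a chain of 7 nodes with a double edge at one end; the terminal node there is the unique long simple root (C_7). Hence the type is C_7.

C7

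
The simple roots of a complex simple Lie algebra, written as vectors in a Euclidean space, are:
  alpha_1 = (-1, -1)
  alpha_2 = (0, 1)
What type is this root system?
type B_2

Compute the Cartan integers a_ij = 2(alpha_i, alpha_j)/(alpha_j, alpha_j); the resulting 2x2 Cartan matrix is
[[2, -2], [-1, 2]].
The roots have two lengths (squared-length ratio 2:1); the short ones are alpha_{2}. The associated Dynkin diagram is a chain of 2 nodes with a double edge at one end; the terminal node there is the unique short simple root (B_2), so the type is B_2 (the algebra so(5)).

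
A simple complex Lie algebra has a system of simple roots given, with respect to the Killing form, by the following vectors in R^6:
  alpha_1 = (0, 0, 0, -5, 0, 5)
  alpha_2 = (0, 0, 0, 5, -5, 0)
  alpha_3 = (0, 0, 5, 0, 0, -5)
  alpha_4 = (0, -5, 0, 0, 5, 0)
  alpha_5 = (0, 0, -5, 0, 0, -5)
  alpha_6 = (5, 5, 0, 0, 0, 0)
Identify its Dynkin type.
Compute the Cartan integers a_ij = 2(alpha_i, alpha_j)/(alpha_j, alpha_j); the resulting 6x6 Cartan matrix is
[[2, -1, -1, 0, -1, 0], [-1, 2, 0, -1, 0, 0], [-1, 0, 2, 0, 0, 0], [0, -1, 0, 2, 0, -1], [-1, 0, 0, 0, 2, 0], [0, 0, 0, -1, 0, 2]].
All simple roots have the same length, so the diagram is simply laced. The associated Dynkin diagram is a chain of 4 nodes with a fork of two nodes at one end (D_6), so the type is D_6 (the algebra so(12)).

D6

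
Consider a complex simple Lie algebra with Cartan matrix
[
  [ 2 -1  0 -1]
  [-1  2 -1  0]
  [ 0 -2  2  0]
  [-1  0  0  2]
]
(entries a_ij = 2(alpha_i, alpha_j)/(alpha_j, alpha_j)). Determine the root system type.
C_4 (sp(8))

The matrix has rank 4 with 2's on the diagonal. Reading the off-diagonal entries as Dynkin edges (a single edge where a_ij = a_ji = -1; a double or triple edge where a_ij * a_ji = 2 or 3), the diagram is a chain of 4 nodes with a double edge at one end; the terminal node there is the unique long simple root (C_4). One simple-root ordering that puts it in standard form is (alpha_4, alpha_1, alpha_2, alpha_3). So the algebra is type C_4, i.e. sp(8).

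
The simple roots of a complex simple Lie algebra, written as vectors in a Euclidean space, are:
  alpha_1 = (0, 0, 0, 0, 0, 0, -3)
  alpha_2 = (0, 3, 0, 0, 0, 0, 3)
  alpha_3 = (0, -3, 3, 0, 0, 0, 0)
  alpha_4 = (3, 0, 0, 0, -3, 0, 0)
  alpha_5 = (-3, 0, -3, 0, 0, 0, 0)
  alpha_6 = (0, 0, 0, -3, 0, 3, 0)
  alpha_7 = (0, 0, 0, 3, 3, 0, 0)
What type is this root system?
Compute the Cartan integers a_ij = 2(alpha_i, alpha_j)/(alpha_j, alpha_j); the resulting 7x7 Cartan matrix is
[[2, -1, 0, 0, 0, 0, 0], [-2, 2, -1, 0, 0, 0, 0], [0, -1, 2, 0, -1, 0, 0], [0, 0, 0, 2, -1, 0, -1], [0, 0, -1, -1, 2, 0, 0], [0, 0, 0, 0, 0, 2, -1], [0, 0, 0, -1, 0, -1, 2]].
The roots have two lengths (squared-length ratio 2:1); the short ones are alpha_{1}. The associated Dynkin diagram is a chain of 7 nodes with a double edge at one end; the terminal node there is the unique short simple root (B_7), so the type is B_7 (the algebra so(15)).

B_7 (so(15))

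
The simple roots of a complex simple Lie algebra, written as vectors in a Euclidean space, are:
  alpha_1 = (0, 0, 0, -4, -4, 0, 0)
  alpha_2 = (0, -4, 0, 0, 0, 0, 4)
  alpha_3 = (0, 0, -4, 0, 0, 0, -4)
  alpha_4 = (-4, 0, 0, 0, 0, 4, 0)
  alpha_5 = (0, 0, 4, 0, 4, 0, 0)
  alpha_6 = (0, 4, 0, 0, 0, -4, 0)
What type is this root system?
Compute the Cartan integers a_ij = 2(alpha_i, alpha_j)/(alpha_j, alpha_j); the resulting 6x6 Cartan matrix is
[[2, 0, 0, 0, -1, 0], [0, 2, -1, 0, 0, -1], [0, -1, 2, 0, -1, 0], [0, 0, 0, 2, 0, -1], [-1, 0, -1, 0, 2, 0], [0, -1, 0, -1, 0, 2]].
All simple roots have the same length, so the diagram is simply laced. The associated Dynkin diagram is a chain of 6 nodes with single edges (A_6), so the type is A_6 (the algebra sl(7)).

A_6 (sl(7))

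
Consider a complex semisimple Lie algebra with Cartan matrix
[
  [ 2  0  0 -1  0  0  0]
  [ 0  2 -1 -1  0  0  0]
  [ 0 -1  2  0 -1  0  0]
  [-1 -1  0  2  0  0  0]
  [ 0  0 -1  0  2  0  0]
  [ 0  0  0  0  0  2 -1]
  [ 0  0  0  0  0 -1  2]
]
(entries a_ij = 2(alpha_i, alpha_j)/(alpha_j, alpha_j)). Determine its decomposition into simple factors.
The diagram associated to this matrix has two connected components: the simple roots {alpha_6, alpha_7} form a chain of 2 nodes with single edges (A_2), and {alpha_1, alpha_2, alpha_3, alpha_4, alpha_5} form a chain of 5 nodes with single edges (A_5). A semisimple Lie algebra decomposes uniquely as the direct sum of simple ideals, one per connected component of its Dynkin diagram, so g ≅ A_2 ⊕ A_5 (dimension 8 + 35 = 43).

type A_2 + type A_5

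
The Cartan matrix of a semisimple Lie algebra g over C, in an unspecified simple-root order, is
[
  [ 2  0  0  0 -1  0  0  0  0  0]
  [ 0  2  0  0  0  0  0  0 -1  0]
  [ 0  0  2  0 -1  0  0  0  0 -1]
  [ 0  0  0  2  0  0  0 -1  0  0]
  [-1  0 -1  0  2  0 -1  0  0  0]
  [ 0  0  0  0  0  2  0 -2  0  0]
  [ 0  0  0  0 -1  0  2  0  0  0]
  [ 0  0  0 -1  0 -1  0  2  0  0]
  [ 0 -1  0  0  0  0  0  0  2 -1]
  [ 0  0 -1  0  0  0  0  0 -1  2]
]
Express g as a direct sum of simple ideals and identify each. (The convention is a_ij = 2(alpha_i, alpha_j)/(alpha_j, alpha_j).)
C_3 (sp(6)) + D_7 (so(14))

The diagram associated to this matrix has two connected components: the simple roots {alpha_4, alpha_6, alpha_8} form a chain of 3 nodes with a double edge at one end; the terminal node there is the unique long simple root (C_3), and {alpha_1, alpha_2, alpha_3, alpha_5, alpha_7, alpha_9, alpha_10} form a chain of 5 nodes with a fork of two nodes at one end (D_7). A semisimple Lie algebra decomposes uniquely as the direct sum of simple ideals, one per connected component of its Dynkin diagram, so g ≅ C_3 ⊕ D_7 (dimension 21 + 91 = 112).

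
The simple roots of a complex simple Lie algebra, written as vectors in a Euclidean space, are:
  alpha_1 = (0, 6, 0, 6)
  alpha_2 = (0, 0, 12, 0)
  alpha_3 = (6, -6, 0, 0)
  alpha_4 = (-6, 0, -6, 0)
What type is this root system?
type C_4

Compute the Cartan integers a_ij = 2(alpha_i, alpha_j)/(alpha_j, alpha_j); the resulting 4x4 Cartan matrix is
[[2, 0, -1, 0], [0, 2, 0, -2], [-1, 0, 2, -1], [0, -1, -1, 2]].
The roots have two lengths (squared-length ratio 2:1); the short ones are alpha_{1,3,4}. The associated Dynkin diagram is a chain of 4 nodes with a double edge at one end; the terminal node there is the unique long simple root (C_4), so the type is C_4 (the algebra sp(8)).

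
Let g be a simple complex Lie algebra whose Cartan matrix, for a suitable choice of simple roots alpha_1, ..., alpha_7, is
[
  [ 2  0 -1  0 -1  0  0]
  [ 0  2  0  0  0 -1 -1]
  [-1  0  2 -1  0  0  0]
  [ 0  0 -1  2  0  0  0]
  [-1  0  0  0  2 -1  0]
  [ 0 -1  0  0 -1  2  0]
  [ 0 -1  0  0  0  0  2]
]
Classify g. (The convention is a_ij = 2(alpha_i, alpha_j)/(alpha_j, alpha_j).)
The matrix has rank 7 with 2's on the diagonal. Reading the off-diagonal entries as Dynkin edges (a single edge where a_ij = a_ji = -1; a double or triple edge where a_ij * a_ji = 2 or 3), the diagram is a chain of 7 nodes with single edges (A_7). One simple-root ordering that puts it in standard form is (alpha_7, alpha_2, alpha_6, alpha_5, alpha_1, alpha_3, alpha_4). So the algebra is type A_7, i.e. sl(8).

A7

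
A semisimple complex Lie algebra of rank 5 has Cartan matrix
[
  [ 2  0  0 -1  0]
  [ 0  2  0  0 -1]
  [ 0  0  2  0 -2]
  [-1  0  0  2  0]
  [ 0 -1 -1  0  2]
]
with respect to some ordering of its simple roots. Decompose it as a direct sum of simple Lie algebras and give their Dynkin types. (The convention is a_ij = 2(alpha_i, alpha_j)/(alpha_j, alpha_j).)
type A_2 + type C_3

The diagram associated to this matrix has two connected components: the simple roots {alpha_1, alpha_4} form a chain of 2 nodes with single edges (A_2), and {alpha_2, alpha_3, alpha_5} form a chain of 3 nodes with a double edge at one end; the terminal node there is the unique long simple root (C_3). A semisimple Lie algebra decomposes uniquely as the direct sum of simple ideals, one per connected component of its Dynkin diagram, so g ≅ A_2 ⊕ C_3 (dimension 8 + 21 = 29).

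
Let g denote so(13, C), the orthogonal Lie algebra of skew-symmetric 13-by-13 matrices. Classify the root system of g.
This is so(13) with 13 odd, which has dimension 13(13-1)/2 = 78 and rank (13-1)/2 = 6. In the classification of classical Lie algebras, the orthogonal algebra so(2n+1) in an odd number of variables has type B_n; here n = 6, so the Dynkin diagram is a chain of 6 nodes with a double edge at one end; the terminal node there is the unique short simple root (B_6). Hence the type is B_6.

B6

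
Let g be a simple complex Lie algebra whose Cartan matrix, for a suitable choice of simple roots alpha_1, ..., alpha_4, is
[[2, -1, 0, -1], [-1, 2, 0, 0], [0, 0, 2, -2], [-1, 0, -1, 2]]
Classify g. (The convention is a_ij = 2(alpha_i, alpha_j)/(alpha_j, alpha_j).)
The matrix has rank 4 with 2's on the diagonal. Reading the off-diagonal entries as Dynkin edges (a single edge where a_ij = a_ji = -1; a double or triple edge where a_ij * a_ji = 2 or 3), the diagram is a chain of 4 nodes with a double edge at one end; the terminal node there is the unique long simple root (C_4). One simple-root ordering that puts it in standard form is (alpha_2, alpha_1, alpha_4, alpha_3). So the algebra is type C_4, i.e. sp(8).

C_4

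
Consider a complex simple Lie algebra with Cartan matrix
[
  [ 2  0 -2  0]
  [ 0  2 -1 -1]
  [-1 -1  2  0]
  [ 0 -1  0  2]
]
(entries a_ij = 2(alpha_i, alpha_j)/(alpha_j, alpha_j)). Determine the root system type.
The matrix has rank 4 with 2's on the diagonal. Reading the off-diagonal entries as Dynkin edges (a single edge where a_ij = a_ji = -1; a double or triple edge where a_ij * a_ji = 2 or 3), the diagram is a chain of 4 nodes with a double edge at one end; the terminal node there is the unique long simple root (C_4). One simple-root ordering that puts it in standard form is (alpha_4, alpha_2, alpha_3, alpha_1). So the algebra is type C_4, i.e. sp(8).

C_4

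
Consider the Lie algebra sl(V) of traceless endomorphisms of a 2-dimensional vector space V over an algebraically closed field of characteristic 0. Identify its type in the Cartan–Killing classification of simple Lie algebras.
This is sl(2), which has dimension 2^2 - 1 = 3 and rank 2 - 1 = 1 (a Cartan subalgebra is the diagonal traceless matrices). In the classification of classical Lie algebras, the special linear algebra sl(n+1) has type A_n; here n = 1, so the Dynkin diagram is a chain of 1 nodes with single edges (A_1). Hence the type is A_1.

A_1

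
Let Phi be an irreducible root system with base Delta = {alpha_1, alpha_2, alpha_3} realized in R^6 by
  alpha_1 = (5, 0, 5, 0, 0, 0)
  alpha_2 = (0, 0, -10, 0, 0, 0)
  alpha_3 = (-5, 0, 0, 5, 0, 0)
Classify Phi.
Compute the Cartan integers a_ij = 2(alpha_i, alpha_j)/(alpha_j, alpha_j); the resulting 3x3 Cartan matrix is
[[2, -1, -1], [-2, 2, 0], [-1, 0, 2]].
The roots have two lengths (squared-length ratio 2:1); the short ones are alpha_{1,3}. The associated Dynkin diagram is a chain of 3 nodes with a double edge at one end; the terminal node there is the unique long simple root (C_3), so the type is C_3 (the algebra sp(6)).

C_3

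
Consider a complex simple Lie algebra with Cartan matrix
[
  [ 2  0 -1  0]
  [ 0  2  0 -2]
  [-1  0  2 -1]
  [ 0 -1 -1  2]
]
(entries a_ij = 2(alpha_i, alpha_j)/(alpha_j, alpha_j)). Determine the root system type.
The matrix has rank 4 with 2's on the diagonal. Reading the off-diagonal entries as Dynkin edges (a single edge where a_ij = a_ji = -1; a double or triple edge where a_ij * a_ji = 2 or 3), the diagram is a chain of 4 nodes with a double edge at one end; the terminal node there is the unique long simple root (C_4). One simple-root ordering that puts it in standard form is (alpha_1, alpha_3, alpha_4, alpha_2). So the algebra is type C_4, i.e. sp(8).

C_4 (sp(8))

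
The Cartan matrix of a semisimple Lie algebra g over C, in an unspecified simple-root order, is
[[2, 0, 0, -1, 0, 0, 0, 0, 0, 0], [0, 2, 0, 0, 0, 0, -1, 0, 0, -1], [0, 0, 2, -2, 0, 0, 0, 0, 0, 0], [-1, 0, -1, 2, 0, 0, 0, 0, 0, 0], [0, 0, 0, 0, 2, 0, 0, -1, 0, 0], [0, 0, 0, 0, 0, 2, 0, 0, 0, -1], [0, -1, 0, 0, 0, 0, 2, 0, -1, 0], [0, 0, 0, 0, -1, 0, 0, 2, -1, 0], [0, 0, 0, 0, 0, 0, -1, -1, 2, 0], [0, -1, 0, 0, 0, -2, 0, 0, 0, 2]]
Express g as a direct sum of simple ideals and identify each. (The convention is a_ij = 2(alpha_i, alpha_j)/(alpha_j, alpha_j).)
B_7 (so(15)) ⊕ C_3 (sp(6))

The diagram associated to this matrix has two connected components: the simple roots {alpha_2, alpha_5, alpha_6, alpha_7, alpha_8, alpha_9, alpha_10} form a chain of 7 nodes with a double edge at one end; the terminal node there is the unique short simple root (B_7), and {alpha_1, alpha_3, alpha_4} form a chain of 3 nodes with a double edge at one end; the terminal node there is the unique long simple root (C_3). A semisimple Lie algebra decomposes uniquely as the direct sum of simple ideals, one per connected component of its Dynkin diagram, so g ≅ B_7 ⊕ C_3 (dimension 105 + 21 = 126).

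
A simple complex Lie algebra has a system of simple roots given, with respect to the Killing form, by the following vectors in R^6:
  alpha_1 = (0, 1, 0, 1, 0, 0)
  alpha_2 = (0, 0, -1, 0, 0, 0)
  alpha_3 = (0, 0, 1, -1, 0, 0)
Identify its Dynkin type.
type B_3

Compute the Cartan integers a_ij = 2(alpha_i, alpha_j)/(alpha_j, alpha_j); the resulting 3x3 Cartan matrix is
[[2, 0, -1], [0, 2, -1], [-1, -2, 2]].
The roots have two lengths (squared-length ratio 2:1); the short ones are alpha_{2}. The associated Dynkin diagram is a chain of 3 nodes with a double edge at one end; the terminal node there is the unique short simple root (B_3), so the type is B_3 (the algebra so(7)).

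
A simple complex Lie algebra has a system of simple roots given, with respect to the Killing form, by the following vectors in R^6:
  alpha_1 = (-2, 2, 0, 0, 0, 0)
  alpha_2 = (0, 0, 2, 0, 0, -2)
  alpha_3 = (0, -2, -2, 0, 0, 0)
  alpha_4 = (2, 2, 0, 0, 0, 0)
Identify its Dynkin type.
Compute the Cartan integers a_ij = 2(alpha_i, alpha_j)/(alpha_j, alpha_j); the resulting 4x4 Cartan matrix is
[[2, 0, -1, 0], [0, 2, -1, 0], [-1, -1, 2, -1], [0, 0, -1, 2]].
All simple roots have the same length, so the diagram is simply laced. The associated Dynkin diagram is a chain of 2 nodes with a fork of two nodes at one end (D_4), so the type is D_4 (the algebra so(8)).

D4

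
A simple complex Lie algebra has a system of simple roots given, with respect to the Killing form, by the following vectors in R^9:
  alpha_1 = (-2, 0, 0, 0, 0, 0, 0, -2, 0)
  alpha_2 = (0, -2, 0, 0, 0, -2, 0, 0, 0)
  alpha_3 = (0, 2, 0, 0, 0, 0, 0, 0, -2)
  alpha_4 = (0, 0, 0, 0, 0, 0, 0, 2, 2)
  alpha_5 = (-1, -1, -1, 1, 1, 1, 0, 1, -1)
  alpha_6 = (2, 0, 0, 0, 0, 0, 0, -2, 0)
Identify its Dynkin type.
Compute the Cartan integers a_ij = 2(alpha_i, alpha_j)/(alpha_j, alpha_j); the resulting 6x6 Cartan matrix is
[[2, 0, 0, -1, 0, 0], [0, 2, -1, 0, 0, 0], [0, -1, 2, -1, 0, 0], [-1, 0, -1, 2, 0, -1], [0, 0, 0, 0, 2, -1], [0, 0, 0, -1, -1, 2]].
All simple roots have the same length, so the diagram is simply laced. The associated Dynkin diagram is a chain of 5 nodes with one extra node attached to the third node from one end (E_6), so the type is E_6.

E6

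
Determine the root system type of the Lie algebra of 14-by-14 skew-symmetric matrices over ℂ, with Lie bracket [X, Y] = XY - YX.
This is so(14) with 14 even, which has dimension 14(14-1)/2 = 91 and rank 14/2 = 7. In the classification of classical Lie algebras, the orthogonal algebra so(2n) in an even number of variables has type D_n; here n = 7, so the Dynkin diagram is a chain of 5 nodes with a fork of two nodes at one end (D_7). Hence the type is D_7.

type D_7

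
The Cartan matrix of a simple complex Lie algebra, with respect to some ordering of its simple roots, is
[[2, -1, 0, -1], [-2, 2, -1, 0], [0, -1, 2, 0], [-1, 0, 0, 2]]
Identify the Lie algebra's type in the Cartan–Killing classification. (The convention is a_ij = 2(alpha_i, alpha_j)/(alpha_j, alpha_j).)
The matrix has rank 4 with 2's on the diagonal. Reading the off-diagonal entries as Dynkin edges (a single edge where a_ij = a_ji = -1; a double or triple edge where a_ij * a_ji = 2 or 3), the diagram is a chain of 4 nodes with a double edge between the middle two (F_4). One simple-root ordering that puts it in standard form is (alpha_3, alpha_2, alpha_1, alpha_4). So the algebra is type F_4.

F4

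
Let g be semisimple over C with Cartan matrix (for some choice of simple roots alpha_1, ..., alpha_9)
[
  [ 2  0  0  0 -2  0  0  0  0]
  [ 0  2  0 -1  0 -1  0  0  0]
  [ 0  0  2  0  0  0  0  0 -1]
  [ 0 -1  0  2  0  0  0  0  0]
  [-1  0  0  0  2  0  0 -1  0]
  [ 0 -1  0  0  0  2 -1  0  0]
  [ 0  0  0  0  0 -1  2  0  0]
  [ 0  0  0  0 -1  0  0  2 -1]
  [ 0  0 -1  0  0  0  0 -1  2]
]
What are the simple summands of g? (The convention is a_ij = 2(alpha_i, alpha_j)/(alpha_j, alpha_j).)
A4 + C5

The diagram associated to this matrix has two connected components: the simple roots {alpha_2, alpha_4, alpha_6, alpha_7} form a chain of 4 nodes with single edges (A_4), and {alpha_1, alpha_3, alpha_5, alpha_8, alpha_9} form a chain of 5 nodes with a double edge at one end; the terminal node there is the unique long simple root (C_5). A semisimple Lie algebra decomposes uniquely as the direct sum of simple ideals, one per connected component of its Dynkin diagram, so g ≅ A_4 ⊕ C_5 (dimension 24 + 55 = 79).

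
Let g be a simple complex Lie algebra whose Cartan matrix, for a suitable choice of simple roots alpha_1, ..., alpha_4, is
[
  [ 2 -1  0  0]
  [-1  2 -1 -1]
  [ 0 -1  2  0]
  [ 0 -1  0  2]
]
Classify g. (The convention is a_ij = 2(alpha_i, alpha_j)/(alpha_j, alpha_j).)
The matrix has rank 4 with 2's on the diagonal. Reading the off-diagonal entries as Dynkin edges (a single edge where a_ij = a_ji = -1; a double or triple edge where a_ij * a_ji = 2 or 3), the diagram is a chain of 2 nodes with a fork of two nodes at one end (D_4). One simple-root ordering that puts it in standard form is (alpha_3, alpha_2, alpha_4, alpha_1). So the algebra is type D_4, i.e. so(8).

D_4 (so(8))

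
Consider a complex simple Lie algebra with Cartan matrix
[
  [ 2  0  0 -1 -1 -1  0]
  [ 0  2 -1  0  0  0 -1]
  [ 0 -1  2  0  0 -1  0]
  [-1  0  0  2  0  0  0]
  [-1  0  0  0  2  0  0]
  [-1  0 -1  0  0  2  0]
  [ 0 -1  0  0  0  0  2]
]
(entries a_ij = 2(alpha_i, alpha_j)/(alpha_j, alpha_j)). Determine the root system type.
type D_7

The matrix has rank 7 with 2's on the diagonal. Reading the off-diagonal entries as Dynkin edges (a single edge where a_ij = a_ji = -1; a double or triple edge where a_ij * a_ji = 2 or 3), the diagram is a chain of 5 nodes with a fork of two nodes at one end (D_7). One simple-root ordering that puts it in standard form is (alpha_7, alpha_2, alpha_3, alpha_6, alpha_1, alpha_4, alpha_5). So the algebra is type D_7, i.e. so(14).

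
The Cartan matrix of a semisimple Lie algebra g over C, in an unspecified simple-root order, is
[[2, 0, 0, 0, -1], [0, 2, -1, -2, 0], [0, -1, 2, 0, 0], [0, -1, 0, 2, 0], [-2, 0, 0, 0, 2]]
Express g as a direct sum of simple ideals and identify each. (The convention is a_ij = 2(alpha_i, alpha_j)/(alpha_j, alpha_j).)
B_2 (so(5)) + B_3 (so(7))

The diagram associated to this matrix has two connected components: the simple roots {alpha_1, alpha_5} form a chain of 2 nodes with a double edge at one end; the terminal node there is the unique short simple root (B_2), and {alpha_2, alpha_3, alpha_4} form a chain of 3 nodes with a double edge at one end; the terminal node there is the unique short simple root (B_3). A semisimple Lie algebra decomposes uniquely as the direct sum of simple ideals, one per connected component of its Dynkin diagram, so g ≅ B_2 ⊕ B_3 (dimension 10 + 21 = 31).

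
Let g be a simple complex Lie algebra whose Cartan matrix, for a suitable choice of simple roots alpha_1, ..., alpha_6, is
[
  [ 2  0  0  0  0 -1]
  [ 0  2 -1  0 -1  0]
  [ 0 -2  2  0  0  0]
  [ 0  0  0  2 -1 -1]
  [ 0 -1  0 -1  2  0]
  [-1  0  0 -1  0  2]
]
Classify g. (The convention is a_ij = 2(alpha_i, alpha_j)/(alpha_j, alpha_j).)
The matrix has rank 6 with 2's on the diagonal. Reading the off-diagonal entries as Dynkin edges (a single edge where a_ij = a_ji = -1; a double or triple edge where a_ij * a_ji = 2 or 3), the diagram is a chain of 6 nodes with a double edge at one end; the terminal node there is the unique long simple root (C_6). One simple-root ordering that puts it in standard form is (alpha_1, alpha_6, alpha_4, alpha_5, alpha_2, alpha_3). So the algebra is type C_6, i.e. sp(12).

C6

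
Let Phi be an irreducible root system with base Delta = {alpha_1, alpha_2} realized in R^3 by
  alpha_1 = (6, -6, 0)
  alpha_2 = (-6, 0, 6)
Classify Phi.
A_2

Compute the Cartan integers a_ij = 2(alpha_i, alpha_j)/(alpha_j, alpha_j); the resulting 2x2 Cartan matrix is
[[2, -1], [-1, 2]].
All simple roots have the same length, so the diagram is simply laced. The associated Dynkin diagram is a chain of 2 nodes with single edges (A_2), so the type is A_2 (the algebra sl(3)).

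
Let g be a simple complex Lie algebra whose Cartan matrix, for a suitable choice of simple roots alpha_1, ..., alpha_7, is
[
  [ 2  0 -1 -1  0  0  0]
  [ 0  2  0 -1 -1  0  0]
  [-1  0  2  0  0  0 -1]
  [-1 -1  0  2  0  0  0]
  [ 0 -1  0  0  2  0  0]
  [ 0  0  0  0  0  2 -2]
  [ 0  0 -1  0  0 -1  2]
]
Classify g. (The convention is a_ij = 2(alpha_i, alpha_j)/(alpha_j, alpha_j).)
The matrix has rank 7 with 2's on the diagonal. Reading the off-diagonal entries as Dynkin edges (a single edge where a_ij = a_ji = -1; a double or triple edge where a_ij * a_ji = 2 or 3), the diagram is a chain of 7 nodes with a double edge at one end; the terminal node there is the unique long simple root (C_7). One simple-root ordering that puts it in standard form is (alpha_5, alpha_2, alpha_4, alpha_1, alpha_3, alpha_7, alpha_6). So the algebra is type C_7, i.e. sp(14).

C7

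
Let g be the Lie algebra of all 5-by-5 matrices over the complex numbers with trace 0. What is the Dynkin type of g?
A_4 (sl(5))

This is sl(5), which has dimension 5^2 - 1 = 24 and rank 5 - 1 = 4 (a Cartan subalgebra is the diagonal traceless matrices). In the classification of classical Lie algebras, the special linear algebra sl(n+1) has type A_n; here n = 4, so the Dynkin diagram is a chain of 4 nodes with single edges (A_4). Hence the type is A_4.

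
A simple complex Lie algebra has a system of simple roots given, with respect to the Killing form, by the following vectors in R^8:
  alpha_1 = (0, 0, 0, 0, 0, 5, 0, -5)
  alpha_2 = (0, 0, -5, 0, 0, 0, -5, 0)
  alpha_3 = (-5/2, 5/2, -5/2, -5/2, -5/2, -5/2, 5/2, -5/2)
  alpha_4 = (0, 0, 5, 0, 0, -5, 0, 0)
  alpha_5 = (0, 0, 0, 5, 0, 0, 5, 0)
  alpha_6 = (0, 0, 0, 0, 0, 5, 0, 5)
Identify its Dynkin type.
E6

Compute the Cartan integers a_ij = 2(alpha_i, alpha_j)/(alpha_j, alpha_j); the resulting 6x6 Cartan matrix is
[[2, 0, 0, -1, 0, 0], [0, 2, 0, -1, -1, 0], [0, 0, 2, 0, 0, -1], [-1, -1, 0, 2, 0, -1], [0, -1, 0, 0, 2, 0], [0, 0, -1, -1, 0, 2]].
All simple roots have the same length, so the diagram is simply laced. The associated Dynkin diagram is a chain of 5 nodes with one extra node attached to the third node from one end (E_6), so the type is E_6.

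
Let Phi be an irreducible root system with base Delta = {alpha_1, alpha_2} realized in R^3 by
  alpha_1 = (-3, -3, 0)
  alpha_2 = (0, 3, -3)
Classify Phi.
Compute the Cartan integers a_ij = 2(alpha_i, alpha_j)/(alpha_j, alpha_j); the resulting 2x2 Cartan matrix is
[[2, -1], [-1, 2]].
All simple roots have the same length, so the diagram is simply laced. The associated Dynkin diagram is a chain of 2 nodes with single edges (A_2), so the type is A_2 (the algebra sl(3)).

A_2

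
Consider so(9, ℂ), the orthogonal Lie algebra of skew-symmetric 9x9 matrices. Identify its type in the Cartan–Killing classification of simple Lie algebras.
type B_4

This is so(9) with 9 odd, which has dimension 9(9-1)/2 = 36 and rank (9-1)/2 = 4. In the classification of classical Lie algebras, the orthogonal algebra so(2n+1) in an odd number of variables has type B_n; here n = 4, so the Dynkin diagram is a chain of 4 nodes with a double edge at one end; the terminal node there is the unique short simple root (B_4). Hence the type is B_4.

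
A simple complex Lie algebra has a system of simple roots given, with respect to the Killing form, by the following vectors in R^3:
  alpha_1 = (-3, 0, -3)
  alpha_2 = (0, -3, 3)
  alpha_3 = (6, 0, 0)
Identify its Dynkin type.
Compute the Cartan integers a_ij = 2(alpha_i, alpha_j)/(alpha_j, alpha_j); the resulting 3x3 Cartan matrix is
[[2, -1, -1], [-1, 2, 0], [-2, 0, 2]].
The roots have two lengths (squared-length ratio 2:1); the short ones are alpha_{1,2}. The associated Dynkin diagram is a chain of 3 nodes with a double edge at one end; the terminal node there is the unique long simple root (C_3), so the type is C_3 (the algebra sp(6)).

C_3 (sp(6))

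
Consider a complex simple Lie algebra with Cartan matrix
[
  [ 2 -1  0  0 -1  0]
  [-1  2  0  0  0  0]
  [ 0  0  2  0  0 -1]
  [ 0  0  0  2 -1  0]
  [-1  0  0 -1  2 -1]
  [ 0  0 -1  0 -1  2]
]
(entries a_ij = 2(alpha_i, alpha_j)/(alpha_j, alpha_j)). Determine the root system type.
E6

The matrix has rank 6 with 2's on the diagonal. Reading the off-diagonal entries as Dynkin edges (a single edge where a_ij = a_ji = -1; a double or triple edge where a_ij * a_ji = 2 or 3), the diagram is a chain of 5 nodes with one extra node attached to the third node from one end (E_6). One simple-root ordering that puts it in standard form is (alpha_2, alpha_4, alpha_1, alpha_5, alpha_6, alpha_3). So the algebra is type E_6.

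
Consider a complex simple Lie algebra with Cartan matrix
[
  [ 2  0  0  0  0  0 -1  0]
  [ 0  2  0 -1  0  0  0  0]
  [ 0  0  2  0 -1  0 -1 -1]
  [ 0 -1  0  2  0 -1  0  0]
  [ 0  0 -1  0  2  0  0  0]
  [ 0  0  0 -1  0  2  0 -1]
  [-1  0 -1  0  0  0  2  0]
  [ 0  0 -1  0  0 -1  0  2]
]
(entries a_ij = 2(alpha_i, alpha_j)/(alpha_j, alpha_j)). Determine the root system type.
E8

The matrix has rank 8 with 2's on the diagonal. Reading the off-diagonal entries as Dynkin edges (a single edge where a_ij = a_ji = -1; a double or triple edge where a_ij * a_ji = 2 or 3), the diagram is a chain of 7 nodes with one extra node attached to the third node from one end (E_8). One simple-root ordering that puts it in standard form is (alpha_1, alpha_5, alpha_7, alpha_3, alpha_8, alpha_6, alpha_4, alpha_2). So the algebra is type E_8.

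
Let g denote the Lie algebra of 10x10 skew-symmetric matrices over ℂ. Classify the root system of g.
type D_5

This is so(10) with 10 even, which has dimension 10(10-1)/2 = 45 and rank 10/2 = 5. In the classification of classical Lie algebras, the orthogonal algebra so(2n) in an even number of variables has type D_n; here n = 5, so the Dynkin diagram is a chain of 3 nodes with a fork of two nodes at one end (D_5). Hence the type is D_5.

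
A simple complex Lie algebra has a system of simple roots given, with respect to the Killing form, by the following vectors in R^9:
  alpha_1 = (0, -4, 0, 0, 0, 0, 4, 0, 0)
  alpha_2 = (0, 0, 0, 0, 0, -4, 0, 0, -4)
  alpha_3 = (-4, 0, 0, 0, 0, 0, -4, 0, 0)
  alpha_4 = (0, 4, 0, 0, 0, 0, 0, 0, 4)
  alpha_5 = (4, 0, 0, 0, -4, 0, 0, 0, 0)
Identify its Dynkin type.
Compute the Cartan integers a_ij = 2(alpha_i, alpha_j)/(alpha_j, alpha_j); the resulting 5x5 Cartan matrix is
[[2, 0, -1, -1, 0], [0, 2, 0, -1, 0], [-1, 0, 2, 0, -1], [-1, -1, 0, 2, 0], [0, 0, -1, 0, 2]].
All simple roots have the same length, so the diagram is simply laced. The associated Dynkin diagram is a chain of 5 nodes with single edges (A_5), so the type is A_5 (the algebra sl(6)).

A_5 (sl(6))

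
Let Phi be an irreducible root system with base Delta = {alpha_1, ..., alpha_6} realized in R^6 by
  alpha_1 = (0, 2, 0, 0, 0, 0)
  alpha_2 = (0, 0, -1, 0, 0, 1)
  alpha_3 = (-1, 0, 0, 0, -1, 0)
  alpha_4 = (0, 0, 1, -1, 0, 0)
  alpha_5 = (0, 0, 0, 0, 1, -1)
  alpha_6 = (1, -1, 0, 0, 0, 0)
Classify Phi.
Compute the Cartan integers a_ij = 2(alpha_i, alpha_j)/(alpha_j, alpha_j); the resulting 6x6 Cartan matrix is
[[2, 0, 0, 0, 0, -2], [0, 2, 0, -1, -1, 0], [0, 0, 2, 0, -1, -1], [0, -1, 0, 2, 0, 0], [0, -1, -1, 0, 2, 0], [-1, 0, -1, 0, 0, 2]].
The roots have two lengths (squared-length ratio 2:1); the short ones are alpha_{2,3,4,5,6}. The associated Dynkin diagram is a chain of 6 nodes with a double edge at one end; the terminal node there is the unique long simple root (C_6), so the type is C_6 (the algebra sp(12)).

C_6 (sp(12))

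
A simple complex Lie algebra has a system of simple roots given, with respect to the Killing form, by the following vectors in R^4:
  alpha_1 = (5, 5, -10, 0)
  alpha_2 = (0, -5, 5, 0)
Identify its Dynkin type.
Compute the Cartan integers a_ij = 2(alpha_i, alpha_j)/(alpha_j, alpha_j); the resulting 2x2 Cartan matrix is
[[2, -3], [-1, 2]].
The roots have two lengths (squared-length ratio 3:1); the short ones are alpha_{2}. The associated Dynkin diagram is two nodes joined by a triple edge (G_2), so the type is G_2.

G_2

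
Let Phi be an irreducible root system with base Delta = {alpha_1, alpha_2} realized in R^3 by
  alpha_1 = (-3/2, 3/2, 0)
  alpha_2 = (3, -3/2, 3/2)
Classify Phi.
Compute the Cartan integers a_ij = 2(alpha_i, alpha_j)/(alpha_j, alpha_j); the resulting 2x2 Cartan matrix is
[[2, -1], [-3, 2]].
The roots have two lengths (squared-length ratio 3:1); the short ones are alpha_{1}. The associated Dynkin diagram is two nodes joined by a triple edge (G_2), so the type is G_2.

G_2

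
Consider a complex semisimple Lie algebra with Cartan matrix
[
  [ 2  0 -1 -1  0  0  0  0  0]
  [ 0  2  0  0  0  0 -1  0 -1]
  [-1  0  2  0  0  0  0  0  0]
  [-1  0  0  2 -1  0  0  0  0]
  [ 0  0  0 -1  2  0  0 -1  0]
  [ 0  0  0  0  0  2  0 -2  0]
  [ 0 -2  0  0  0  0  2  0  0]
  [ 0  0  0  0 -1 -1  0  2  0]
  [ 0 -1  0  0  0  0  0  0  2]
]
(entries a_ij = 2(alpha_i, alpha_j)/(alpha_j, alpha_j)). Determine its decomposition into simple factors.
The diagram associated to this matrix has two connected components: the simple roots {alpha_2, alpha_7, alpha_9} form a chain of 3 nodes with a double edge at one end; the terminal node there is the unique long simple root (C_3), and {alpha_1, alpha_3, alpha_4, alpha_5, alpha_6, alpha_8} form a chain of 6 nodes with a double edge at one end; the terminal node there is the unique long simple root (C_6). A semisimple Lie algebra decomposes uniquely as the direct sum of simple ideals, one per connected component of its Dynkin diagram, so g ≅ C_3 ⊕ C_6 (dimension 21 + 78 = 99).

C_3 + C_6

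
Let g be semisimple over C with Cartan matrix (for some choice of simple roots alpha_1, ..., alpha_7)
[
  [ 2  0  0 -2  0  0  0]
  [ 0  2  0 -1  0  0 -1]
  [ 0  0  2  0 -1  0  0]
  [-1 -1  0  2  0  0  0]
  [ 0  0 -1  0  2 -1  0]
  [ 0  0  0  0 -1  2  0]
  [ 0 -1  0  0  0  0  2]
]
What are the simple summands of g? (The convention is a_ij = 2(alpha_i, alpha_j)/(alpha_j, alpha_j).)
A_3 (sl(4)) + C_4 (sp(8))

The diagram associated to this matrix has two connected components: the simple roots {alpha_3, alpha_5, alpha_6} form a chain of 3 nodes with single edges (A_3), and {alpha_1, alpha_2, alpha_4, alpha_7} form a chain of 4 nodes with a double edge at one end; the terminal node there is the unique long simple root (C_4). A semisimple Lie algebra decomposes uniquely as the direct sum of simple ideals, one per connected component of its Dynkin diagram, so g ≅ A_3 ⊕ C_4 (dimension 15 + 36 = 51).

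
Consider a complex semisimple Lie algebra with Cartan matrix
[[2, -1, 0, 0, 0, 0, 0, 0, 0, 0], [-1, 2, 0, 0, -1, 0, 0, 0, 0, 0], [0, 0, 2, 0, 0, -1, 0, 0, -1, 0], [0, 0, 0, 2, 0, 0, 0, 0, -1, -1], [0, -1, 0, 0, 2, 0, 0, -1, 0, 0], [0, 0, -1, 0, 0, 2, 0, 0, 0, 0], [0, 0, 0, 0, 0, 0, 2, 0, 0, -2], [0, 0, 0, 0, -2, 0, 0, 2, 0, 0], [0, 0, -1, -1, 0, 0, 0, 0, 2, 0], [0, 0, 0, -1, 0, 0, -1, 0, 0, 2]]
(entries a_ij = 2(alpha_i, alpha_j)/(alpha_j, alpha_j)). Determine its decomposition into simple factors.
The diagram associated to this matrix has two connected components: the simple roots {alpha_1, alpha_2, alpha_5, alpha_8} form a chain of 4 nodes with a double edge at one end; the terminal node there is the unique long simple root (C_4), and {alpha_3, alpha_4, alpha_6, alpha_7, alpha_9, alpha_10} form a chain of 6 nodes with a double edge at one end; the terminal node there is the unique long simple root (C_6). A semisimple Lie algebra decomposes uniquely as the direct sum of simple ideals, one per connected component of its Dynkin diagram, so g ≅ C_4 ⊕ C_6 (dimension 36 + 78 = 114).

C_4 ⊕ C_6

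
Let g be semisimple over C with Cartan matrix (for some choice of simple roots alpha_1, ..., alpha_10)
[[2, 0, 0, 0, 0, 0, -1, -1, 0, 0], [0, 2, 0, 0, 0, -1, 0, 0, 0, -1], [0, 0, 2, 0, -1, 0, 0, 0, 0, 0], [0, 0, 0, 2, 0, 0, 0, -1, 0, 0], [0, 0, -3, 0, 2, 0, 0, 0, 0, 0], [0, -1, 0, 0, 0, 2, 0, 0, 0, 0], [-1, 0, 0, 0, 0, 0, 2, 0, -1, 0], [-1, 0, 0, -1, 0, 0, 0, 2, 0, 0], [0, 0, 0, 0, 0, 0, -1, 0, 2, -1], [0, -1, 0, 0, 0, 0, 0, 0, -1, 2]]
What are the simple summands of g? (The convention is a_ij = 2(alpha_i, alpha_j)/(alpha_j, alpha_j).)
The diagram associated to this matrix has two connected components: the simple roots {alpha_1, alpha_2, alpha_4, alpha_6, alpha_7, alpha_8, alpha_9, alpha_10} form a chain of 8 nodes with single edges (A_8), and {alpha_3, alpha_5} form two nodes joined by a triple edge (G_2). A semisimple Lie algebra decomposes uniquely as the direct sum of simple ideals, one per connected component of its Dynkin diagram, so g ≅ A_8 ⊕ G_2 (dimension 80 + 14 = 94).

type A_8 + type G_2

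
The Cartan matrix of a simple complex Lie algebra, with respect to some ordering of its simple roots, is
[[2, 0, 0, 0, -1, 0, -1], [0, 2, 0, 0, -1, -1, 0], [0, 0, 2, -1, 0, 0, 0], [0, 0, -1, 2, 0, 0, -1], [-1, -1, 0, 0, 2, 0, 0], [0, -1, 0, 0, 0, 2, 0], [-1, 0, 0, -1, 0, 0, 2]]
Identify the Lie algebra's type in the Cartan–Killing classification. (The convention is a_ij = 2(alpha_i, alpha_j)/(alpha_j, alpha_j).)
The matrix has rank 7 with 2's on the diagonal. Reading the off-diagonal entries as Dynkin edges (a single edge where a_ij = a_ji = -1; a double or triple edge where a_ij * a_ji = 2 or 3), the diagram is a chain of 7 nodes with single edges (A_7). One simple-root ordering that puts it in standard form is (alpha_3, alpha_4, alpha_7, alpha_1, alpha_5, alpha_2, alpha_6). So the algebra is type A_7, i.e. sl(8).

A7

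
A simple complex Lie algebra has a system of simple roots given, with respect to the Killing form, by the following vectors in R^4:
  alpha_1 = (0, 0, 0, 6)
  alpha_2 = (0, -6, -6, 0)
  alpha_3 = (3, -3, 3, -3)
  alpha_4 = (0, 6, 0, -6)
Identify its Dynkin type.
Compute the Cartan integers a_ij = 2(alpha_i, alpha_j)/(alpha_j, alpha_j); the resulting 4x4 Cartan matrix is
[[2, 0, -1, -1], [0, 2, 0, -1], [-1, 0, 2, 0], [-2, -1, 0, 2]].
The roots have two lengths (squared-length ratio 2:1); the short ones are alpha_{1,3}. The associated Dynkin diagram is a chain of 4 nodes with a double edge between the middle two (F_4), so the type is F_4.

F_4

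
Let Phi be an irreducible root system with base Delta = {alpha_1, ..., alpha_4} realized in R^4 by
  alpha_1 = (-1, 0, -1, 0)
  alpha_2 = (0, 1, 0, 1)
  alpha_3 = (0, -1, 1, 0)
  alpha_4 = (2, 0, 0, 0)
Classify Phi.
Compute the Cartan integers a_ij = 2(alpha_i, alpha_j)/(alpha_j, alpha_j); the resulting 4x4 Cartan matrix is
[[2, 0, -1, -1], [0, 2, -1, 0], [-1, -1, 2, 0], [-2, 0, 0, 2]].
The roots have two lengths (squared-length ratio 2:1); the short ones are alpha_{1,2,3}. The associated Dynkin diagram is a chain of 4 nodes with a double edge at one end; the terminal node there is the unique long simple root (C_4), so the type is C_4 (the algebra sp(8)).

C4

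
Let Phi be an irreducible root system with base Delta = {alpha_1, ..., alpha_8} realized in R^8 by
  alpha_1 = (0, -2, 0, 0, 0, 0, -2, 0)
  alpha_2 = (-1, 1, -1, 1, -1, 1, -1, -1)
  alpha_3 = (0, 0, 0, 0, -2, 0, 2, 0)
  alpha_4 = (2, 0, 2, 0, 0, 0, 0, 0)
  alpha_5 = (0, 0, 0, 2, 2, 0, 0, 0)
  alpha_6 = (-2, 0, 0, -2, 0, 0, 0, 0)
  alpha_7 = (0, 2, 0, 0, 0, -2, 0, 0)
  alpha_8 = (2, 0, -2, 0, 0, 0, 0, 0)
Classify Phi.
E_8

Compute the Cartan integers a_ij = 2(alpha_i, alpha_j)/(alpha_j, alpha_j); the resulting 8x8 Cartan matrix is
[[2, 0, -1, 0, 0, 0, -1, 0], [0, 2, 0, -1, 0, 0, 0, 0], [-1, 0, 2, 0, -1, 0, 0, 0], [0, -1, 0, 2, 0, -1, 0, 0], [0, 0, -1, 0, 2, -1, 0, 0], [0, 0, 0, -1, -1, 2, 0, -1], [-1, 0, 0, 0, 0, 0, 2, 0], [0, 0, 0, 0, 0, -1, 0, 2]].
All simple roots have the same length, so the diagram is simply laced. The associated Dynkin diagram is a chain of 7 nodes with one extra node attached to the third node from one end (E_8), so the type is E_8.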